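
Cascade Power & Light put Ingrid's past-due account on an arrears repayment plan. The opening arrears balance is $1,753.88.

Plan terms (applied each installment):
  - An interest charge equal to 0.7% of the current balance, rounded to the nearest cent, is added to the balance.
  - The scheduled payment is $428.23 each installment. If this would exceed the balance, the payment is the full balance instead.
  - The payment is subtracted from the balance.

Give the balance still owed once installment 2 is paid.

# | Opening | Interest | Payment | End bal
1 | $1,753.88 | $12.28 | $428.23 | $1,337.93
2 | $1,337.93 | $9.37 | $428.23 | $919.07

$919.07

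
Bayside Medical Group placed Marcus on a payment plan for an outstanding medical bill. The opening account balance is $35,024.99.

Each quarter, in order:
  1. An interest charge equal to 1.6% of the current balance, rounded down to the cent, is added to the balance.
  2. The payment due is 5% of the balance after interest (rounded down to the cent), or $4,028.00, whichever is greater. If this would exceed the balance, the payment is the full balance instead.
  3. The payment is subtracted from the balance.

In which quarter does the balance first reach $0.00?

# | Opening | Interest | Payment | End bal
1 | $35,024.99 | $560.39 | $4,028.00 | $31,557.38
2 | $31,557.38 | $504.91 | $4,028.00 | $28,034.29
3 | $28,034.29 | $448.54 | $4,028.00 | $24,454.83
4 | $24,454.83 | $391.27 | $4,028.00 | $20,818.10
5 | $20,818.10 | $333.08 | $4,028.00 | $17,123.18
6 | $17,123.18 | $273.97 | $4,028.00 | $13,369.15
7 | $13,369.15 | $213.90 | $4,028.00 | $9,555.05
8 | $9,555.05 | $152.88 | $4,028.00 | $5,679.93
9 | $5,679.93 | $90.87 | $4,028.00 | $1,742.80
10 | $1,742.80 | $27.88 | $1,770.68 | $0.00
Balance reaches $0.00 in quarter 10.

10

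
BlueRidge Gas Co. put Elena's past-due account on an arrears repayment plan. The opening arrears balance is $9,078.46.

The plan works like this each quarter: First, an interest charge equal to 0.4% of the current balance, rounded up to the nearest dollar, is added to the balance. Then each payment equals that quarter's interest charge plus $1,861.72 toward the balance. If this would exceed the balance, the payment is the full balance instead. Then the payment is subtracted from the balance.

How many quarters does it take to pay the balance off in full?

5

# | Opening | Interest | Payment | End bal
1 | $9,078.46 | $37.00 | $1,898.72 | $7,216.74
2 | $7,216.74 | $29.00 | $1,890.72 | $5,355.02
3 | $5,355.02 | $22.00 | $1,883.72 | $3,493.30
4 | $3,493.30 | $14.00 | $1,875.72 | $1,631.58
5 | $1,631.58 | $7.00 | $1,638.58 | $0.00
Balance reaches $0.00 in quarter 5.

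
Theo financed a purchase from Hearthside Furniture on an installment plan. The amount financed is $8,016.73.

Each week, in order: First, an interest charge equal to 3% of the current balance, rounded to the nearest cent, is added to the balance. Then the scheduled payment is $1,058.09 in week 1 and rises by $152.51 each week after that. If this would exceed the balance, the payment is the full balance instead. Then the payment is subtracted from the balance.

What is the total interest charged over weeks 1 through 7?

$976.87

Week 1: opening $8,016.73; interest $240.50 → $8,257.23; payment $1,058.09; balance $7,199.14
Week 2: opening $7,199.14; interest $215.97 → $7,415.11; payment $1,210.60; balance $6,204.51
Week 3: opening $6,204.51; interest $186.14 → $6,390.65; payment $1,363.11; balance $5,027.54
Week 4: opening $5,027.54; interest $150.83 → $5,178.37; payment $1,515.62; balance $3,662.75
Week 5: opening $3,662.75; interest $109.88 → $3,772.63; payment $1,668.13; balance $2,104.50
Week 6: opening $2,104.50; interest $63.14 → $2,167.64; payment $1,820.64; balance $347.00
Week 7: opening $347.00; interest $10.41 → $357.41; payment $357.41; balance $0.00
Total interest: $240.50 + $215.97 + $186.14 + $150.83 + $109.88 + $63.14 + $10.41 = $976.87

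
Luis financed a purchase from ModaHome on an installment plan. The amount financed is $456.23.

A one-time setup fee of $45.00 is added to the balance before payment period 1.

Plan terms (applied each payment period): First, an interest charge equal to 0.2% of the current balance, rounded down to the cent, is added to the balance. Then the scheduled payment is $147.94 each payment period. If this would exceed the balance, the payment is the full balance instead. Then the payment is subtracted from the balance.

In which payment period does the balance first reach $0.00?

Payment period 1: $501.23 +$1.00 interest = $502.23; pay $147.94 → $354.29
Payment period 2: $354.29 +$0.70 interest = $354.99; pay $147.94 → $207.05
Payment period 3: $207.05 +$0.41 interest = $207.46; pay $147.94 → $59.52
Payment period 4: $59.52 +$0.11 interest = $59.63; pay $59.63 → $0.00
Balance reaches $0.00 in payment period 4.

4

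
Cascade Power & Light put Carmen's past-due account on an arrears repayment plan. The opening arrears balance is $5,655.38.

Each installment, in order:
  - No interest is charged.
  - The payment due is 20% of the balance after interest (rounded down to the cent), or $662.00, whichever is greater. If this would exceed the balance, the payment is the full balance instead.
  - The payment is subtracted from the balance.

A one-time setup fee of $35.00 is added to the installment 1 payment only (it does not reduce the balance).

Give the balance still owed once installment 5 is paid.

Installment 1: opening $5,655.38; payment $1,131.07 (+ $35.00 fee); balance $4,524.31
Installment 2: opening $4,524.31; payment $904.86; balance $3,619.45
Installment 3: opening $3,619.45; payment $723.89; balance $2,895.56
Installment 4: opening $2,895.56; payment $662.00; balance $2,233.56
Installment 5: opening $2,233.56; payment $662.00; balance $1,571.56

$1,571.56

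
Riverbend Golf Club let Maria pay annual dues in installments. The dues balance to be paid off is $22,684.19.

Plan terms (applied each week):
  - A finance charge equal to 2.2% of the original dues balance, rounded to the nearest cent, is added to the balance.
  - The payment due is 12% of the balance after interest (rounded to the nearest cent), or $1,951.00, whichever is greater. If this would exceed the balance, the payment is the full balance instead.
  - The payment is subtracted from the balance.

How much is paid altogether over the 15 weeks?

$30,169.94

# | Opening | Interest | Payment | End bal
1 | $22,684.19 | $499.05 | $2,781.99 | $20,401.25
2 | $20,401.25 | $499.05 | $2,508.04 | $18,392.26
3 | $18,392.26 | $499.05 | $2,266.96 | $16,624.35
4 | $16,624.35 | $499.05 | $2,054.81 | $15,068.59
5 | $15,068.59 | $499.05 | $1,951.00 | $13,616.64
6 | $13,616.64 | $499.05 | $1,951.00 | $12,164.69
7 | $12,164.69 | $499.05 | $1,951.00 | $10,712.74
8 | $10,712.74 | $499.05 | $1,951.00 | $9,260.79
9 | $9,260.79 | $499.05 | $1,951.00 | $7,808.84
10 | $7,808.84 | $499.05 | $1,951.00 | $6,356.89
11 | $6,356.89 | $499.05 | $1,951.00 | $4,904.94
12 | $4,904.94 | $499.05 | $1,951.00 | $3,452.99
13 | $3,452.99 | $499.05 | $1,951.00 | $2,001.04
14 | $2,001.04 | $499.05 | $1,951.00 | $549.09
15 | $549.09 | $499.05 | $1,048.14 | $0.00
Total paid: $30,169.94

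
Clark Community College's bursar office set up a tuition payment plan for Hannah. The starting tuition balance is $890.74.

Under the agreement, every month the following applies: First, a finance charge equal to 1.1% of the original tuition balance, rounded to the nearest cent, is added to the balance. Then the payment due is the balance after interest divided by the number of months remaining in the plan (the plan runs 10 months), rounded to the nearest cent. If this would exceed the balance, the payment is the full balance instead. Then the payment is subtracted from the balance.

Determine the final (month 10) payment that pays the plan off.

# | Opening | Interest | Payment | End bal
1 | $890.74 | $9.80 | $90.05 | $810.49
2 | $810.49 | $9.80 | $91.14 | $729.15
3 | $729.15 | $9.80 | $92.37 | $646.58
4 | $646.58 | $9.80 | $93.77 | $562.61
5 | $562.61 | $9.80 | $95.40 | $477.01
6 | $477.01 | $9.80 | $97.36 | $389.45
7 | $389.45 | $9.80 | $99.81 | $299.44
8 | $299.44 | $9.80 | $103.08 | $206.16
9 | $206.16 | $9.80 | $107.98 | $107.98
10 | $107.98 | $9.80 | $117.78 | $0.00

$117.78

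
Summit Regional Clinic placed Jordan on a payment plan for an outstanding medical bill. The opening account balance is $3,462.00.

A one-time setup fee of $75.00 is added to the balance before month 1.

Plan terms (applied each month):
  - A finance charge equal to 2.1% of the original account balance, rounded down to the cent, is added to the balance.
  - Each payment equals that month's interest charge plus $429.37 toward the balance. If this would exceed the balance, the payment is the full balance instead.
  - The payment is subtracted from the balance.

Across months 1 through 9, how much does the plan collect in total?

$4,191.30

# | Opening | Interest | Payment | End bal
1 | $3,537.00 | $72.70 | $502.07 | $3,107.63
2 | $3,107.63 | $72.70 | $502.07 | $2,678.26
3 | $2,678.26 | $72.70 | $502.07 | $2,248.89
4 | $2,248.89 | $72.70 | $502.07 | $1,819.52
5 | $1,819.52 | $72.70 | $502.07 | $1,390.15
6 | $1,390.15 | $72.70 | $502.07 | $960.78
7 | $960.78 | $72.70 | $502.07 | $531.41
8 | $531.41 | $72.70 | $502.07 | $102.04
9 | $102.04 | $72.70 | $174.74 | $0.00
Total paid: $4,191.30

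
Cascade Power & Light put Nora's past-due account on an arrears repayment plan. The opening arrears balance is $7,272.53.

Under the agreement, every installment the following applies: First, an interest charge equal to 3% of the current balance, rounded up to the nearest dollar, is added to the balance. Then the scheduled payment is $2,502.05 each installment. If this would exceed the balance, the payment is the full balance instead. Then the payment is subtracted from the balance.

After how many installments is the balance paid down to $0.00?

4

Installment 1: opening $7,272.53; interest $219.00 → $7,491.53; payment $2,502.05; balance $4,989.48
Installment 2: opening $4,989.48; interest $150.00 → $5,139.48; payment $2,502.05; balance $2,637.43
Installment 3: opening $2,637.43; interest $80.00 → $2,717.43; payment $2,502.05; balance $215.38
Installment 4: opening $215.38; interest $7.00 → $222.38; payment $222.38; balance $0.00
Balance reaches $0.00 in installment 4.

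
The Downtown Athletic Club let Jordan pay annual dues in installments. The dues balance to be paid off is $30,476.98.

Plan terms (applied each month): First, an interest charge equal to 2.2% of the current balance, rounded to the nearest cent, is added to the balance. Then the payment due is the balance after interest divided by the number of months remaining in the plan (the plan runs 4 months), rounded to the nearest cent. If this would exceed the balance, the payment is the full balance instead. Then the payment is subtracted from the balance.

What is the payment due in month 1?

Month 1: opening $30,476.98; interest $670.49 → $31,147.47; payment $7,786.87; balance $23,360.60

$7,786.87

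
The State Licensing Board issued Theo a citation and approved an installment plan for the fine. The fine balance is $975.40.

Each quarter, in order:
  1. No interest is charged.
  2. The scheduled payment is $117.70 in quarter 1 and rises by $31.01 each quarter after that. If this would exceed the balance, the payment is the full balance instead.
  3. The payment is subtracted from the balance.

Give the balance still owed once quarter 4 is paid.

$318.54

Quarter 1: opening $975.40; payment $117.70; balance $857.70
Quarter 2: opening $857.70; payment $148.71; balance $708.99
Quarter 3: opening $708.99; payment $179.72; balance $529.27
Quarter 4: opening $529.27; payment $210.73; balance $318.54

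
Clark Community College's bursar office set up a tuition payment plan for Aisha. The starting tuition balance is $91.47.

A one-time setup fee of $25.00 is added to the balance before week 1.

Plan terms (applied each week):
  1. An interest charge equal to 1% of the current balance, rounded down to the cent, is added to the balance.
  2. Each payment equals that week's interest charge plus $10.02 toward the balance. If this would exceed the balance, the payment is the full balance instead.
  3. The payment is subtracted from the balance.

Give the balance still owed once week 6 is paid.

$56.35

# | Opening | Interest | Payment | End bal
1 | $116.47 | $1.16 | $11.18 | $106.45
2 | $106.45 | $1.06 | $11.08 | $96.43
3 | $96.43 | $0.96 | $10.98 | $86.41
4 | $86.41 | $0.86 | $10.88 | $76.39
5 | $76.39 | $0.76 | $10.78 | $66.37
6 | $66.37 | $0.66 | $10.68 | $56.35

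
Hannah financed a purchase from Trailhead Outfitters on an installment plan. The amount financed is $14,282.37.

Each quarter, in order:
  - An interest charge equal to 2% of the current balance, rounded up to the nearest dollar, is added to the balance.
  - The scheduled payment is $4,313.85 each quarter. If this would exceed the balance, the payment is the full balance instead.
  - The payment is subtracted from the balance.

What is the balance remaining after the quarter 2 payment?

# | Opening | Interest | Payment | End bal
1 | $14,282.37 | $286.00 | $4,313.85 | $10,254.52
2 | $10,254.52 | $206.00 | $4,313.85 | $6,146.67

$6,146.67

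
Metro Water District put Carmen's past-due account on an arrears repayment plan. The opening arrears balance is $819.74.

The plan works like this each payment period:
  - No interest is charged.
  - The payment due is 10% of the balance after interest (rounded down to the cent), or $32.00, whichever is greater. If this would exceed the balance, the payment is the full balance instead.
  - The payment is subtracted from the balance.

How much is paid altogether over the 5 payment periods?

$335.68

# | Opening | Payment | End bal
1 | $819.74 | $81.97 | $737.77
2 | $737.77 | $73.77 | $664.00
3 | $664.00 | $66.40 | $597.60
4 | $597.60 | $59.76 | $537.84
5 | $537.84 | $53.78 | $484.06
Total paid: $335.68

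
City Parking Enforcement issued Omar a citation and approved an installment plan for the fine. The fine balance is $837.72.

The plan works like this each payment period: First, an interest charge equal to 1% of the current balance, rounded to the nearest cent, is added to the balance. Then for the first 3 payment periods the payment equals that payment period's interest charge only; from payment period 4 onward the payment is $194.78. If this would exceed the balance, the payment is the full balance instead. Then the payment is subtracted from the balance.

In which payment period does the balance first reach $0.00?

8

Payment period 1: opening $837.72; interest $8.38 → $846.10; payment $8.38; balance $837.72
Payment period 2: opening $837.72; interest $8.38 → $846.10; payment $8.38; balance $837.72
Payment period 3: opening $837.72; interest $8.38 → $846.10; payment $8.38; balance $837.72
Payment period 4: opening $837.72; interest $8.38 → $846.10; payment $194.78; balance $651.32
Payment period 5: opening $651.32; interest $6.51 → $657.83; payment $194.78; balance $463.05
Payment period 6: opening $463.05; interest $4.63 → $467.68; payment $194.78; balance $272.90
Payment period 7: opening $272.90; interest $2.73 → $275.63; payment $194.78; balance $80.85
Payment period 8: opening $80.85; interest $0.81 → $81.66; payment $81.66; balance $0.00
Balance reaches $0.00 in payment period 8.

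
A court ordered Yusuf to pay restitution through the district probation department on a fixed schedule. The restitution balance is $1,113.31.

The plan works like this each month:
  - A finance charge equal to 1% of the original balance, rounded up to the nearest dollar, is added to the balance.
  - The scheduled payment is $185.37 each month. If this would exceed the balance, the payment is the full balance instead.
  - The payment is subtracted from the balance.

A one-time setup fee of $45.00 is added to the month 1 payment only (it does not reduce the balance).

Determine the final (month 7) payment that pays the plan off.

$85.09

# | Opening | Interest | Payment | Fee | End bal
1 | $1,113.31 | $12.00 | $185.37 | $45.00 | $939.94
2 | $939.94 | $12.00 | $185.37 | — | $766.57
3 | $766.57 | $12.00 | $185.37 | — | $593.20
4 | $593.20 | $12.00 | $185.37 | — | $419.83
5 | $419.83 | $12.00 | $185.37 | — | $246.46
6 | $246.46 | $12.00 | $185.37 | — | $73.09
7 | $73.09 | $12.00 | $85.09 | — | $0.00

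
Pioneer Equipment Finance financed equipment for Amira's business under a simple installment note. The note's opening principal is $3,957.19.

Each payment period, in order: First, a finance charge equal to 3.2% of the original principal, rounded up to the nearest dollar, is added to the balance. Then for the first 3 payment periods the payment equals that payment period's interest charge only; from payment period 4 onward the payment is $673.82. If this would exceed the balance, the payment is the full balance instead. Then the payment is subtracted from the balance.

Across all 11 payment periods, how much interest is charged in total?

$1,397.00

Payment period 1: $3,957.19 +$127.00 interest = $4,084.19; pay $127.00 → $3,957.19
Payment period 2: $3,957.19 +$127.00 interest = $4,084.19; pay $127.00 → $3,957.19
Payment period 3: $3,957.19 +$127.00 interest = $4,084.19; pay $127.00 → $3,957.19
Payment period 4: $3,957.19 +$127.00 interest = $4,084.19; pay $673.82 → $3,410.37
Payment period 5: $3,410.37 +$127.00 interest = $3,537.37; pay $673.82 → $2,863.55
Payment period 6: $2,863.55 +$127.00 interest = $2,990.55; pay $673.82 → $2,316.73
Payment period 7: $2,316.73 +$127.00 interest = $2,443.73; pay $673.82 → $1,769.91
Payment period 8: $1,769.91 +$127.00 interest = $1,896.91; pay $673.82 → $1,223.09
Payment period 9: $1,223.09 +$127.00 interest = $1,350.09; pay $673.82 → $676.27
Payment period 10: $676.27 +$127.00 interest = $803.27; pay $673.82 → $129.45
Payment period 11: $129.45 +$127.00 interest = $256.45; pay $256.45 → $0.00
Total interest: $127.00 + $127.00 + $127.00 + $127.00 + $127.00 + $127.00 + $127.00 + $127.00 + $127.00 + $127.00 + $127.00 = $1,397.00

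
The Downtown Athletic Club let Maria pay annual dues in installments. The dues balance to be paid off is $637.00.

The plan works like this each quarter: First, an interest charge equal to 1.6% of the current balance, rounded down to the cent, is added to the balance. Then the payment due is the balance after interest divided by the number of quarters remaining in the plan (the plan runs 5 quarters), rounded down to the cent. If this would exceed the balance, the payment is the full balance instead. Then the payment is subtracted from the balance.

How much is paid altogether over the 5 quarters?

Quarter 1: opening $637.00; interest $10.19 → $647.19; payment $129.43; balance $517.76
Quarter 2: opening $517.76; interest $8.28 → $526.04; payment $131.51; balance $394.53
Quarter 3: opening $394.53; interest $6.31 → $400.84; payment $133.61; balance $267.23
Quarter 4: opening $267.23; interest $4.27 → $271.50; payment $135.75; balance $135.75
Quarter 5: opening $135.75; interest $2.17 → $137.92; payment $137.92; balance $0.00
Total paid: $668.22

$668.22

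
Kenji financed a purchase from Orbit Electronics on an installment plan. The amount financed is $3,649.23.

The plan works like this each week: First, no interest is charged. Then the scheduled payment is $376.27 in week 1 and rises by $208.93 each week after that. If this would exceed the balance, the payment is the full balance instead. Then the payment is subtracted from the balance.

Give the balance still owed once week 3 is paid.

$1,893.63

Week 1: $3,649.23 − $376.27 → $3,272.96
Week 2: $3,272.96 − $585.20 → $2,687.76
Week 3: $2,687.76 − $794.13 → $1,893.63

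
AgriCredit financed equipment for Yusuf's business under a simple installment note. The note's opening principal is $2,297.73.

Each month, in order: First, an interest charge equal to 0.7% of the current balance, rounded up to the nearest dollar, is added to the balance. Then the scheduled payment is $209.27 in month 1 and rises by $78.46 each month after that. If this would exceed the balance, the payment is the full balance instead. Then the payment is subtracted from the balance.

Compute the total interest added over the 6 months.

$68.00

Month 1: opening $2,297.73; interest $17.00 → $2,314.73; payment $209.27; balance $2,105.46
Month 2: opening $2,105.46; interest $15.00 → $2,120.46; payment $287.73; balance $1,832.73
Month 3: opening $1,832.73; interest $13.00 → $1,845.73; payment $366.19; balance $1,479.54
Month 4: opening $1,479.54; interest $11.00 → $1,490.54; payment $444.65; balance $1,045.89
Month 5: opening $1,045.89; interest $8.00 → $1,053.89; payment $523.11; balance $530.78
Month 6: opening $530.78; interest $4.00 → $534.78; payment $534.78; balance $0.00
Total interest: $17.00 + $15.00 + $13.00 + $11.00 + $8.00 + $4.00 = $68.00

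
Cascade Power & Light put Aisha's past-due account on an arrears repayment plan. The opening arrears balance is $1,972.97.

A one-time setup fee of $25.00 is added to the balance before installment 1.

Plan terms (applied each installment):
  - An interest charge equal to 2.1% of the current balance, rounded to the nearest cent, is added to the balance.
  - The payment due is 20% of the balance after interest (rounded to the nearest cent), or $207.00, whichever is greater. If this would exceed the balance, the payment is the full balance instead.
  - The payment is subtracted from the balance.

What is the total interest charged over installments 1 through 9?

Installment 1: $1,997.97 +$41.96 interest = $2,039.93; pay $407.99 → $1,631.94
Installment 2: $1,631.94 +$34.27 interest = $1,666.21; pay $333.24 → $1,332.97
Installment 3: $1,332.97 +$27.99 interest = $1,360.96; pay $272.19 → $1,088.77
Installment 4: $1,088.77 +$22.86 interest = $1,111.63; pay $222.33 → $889.30
Installment 5: $889.30 +$18.68 interest = $907.98; pay $207.00 → $700.98
Installment 6: $700.98 +$14.72 interest = $715.70; pay $207.00 → $508.70
Installment 7: $508.70 +$10.68 interest = $519.38; pay $207.00 → $312.38
Installment 8: $312.38 +$6.56 interest = $318.94; pay $207.00 → $111.94
Installment 9: $111.94 +$2.35 interest = $114.29; pay $114.29 → $0.00
Total interest: $41.96 + $34.27 + $27.99 + $22.86 + $18.68 + $14.72 + $10.68 + $6.56 + $2.35 = $180.07

$180.07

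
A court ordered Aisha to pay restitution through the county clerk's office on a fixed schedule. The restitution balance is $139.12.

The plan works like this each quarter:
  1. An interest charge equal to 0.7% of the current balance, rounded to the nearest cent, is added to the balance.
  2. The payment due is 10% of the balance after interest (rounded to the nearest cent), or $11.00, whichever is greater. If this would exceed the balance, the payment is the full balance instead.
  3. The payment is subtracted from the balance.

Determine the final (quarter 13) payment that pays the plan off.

$8.50

Quarter 1: opening $139.12; interest $0.97 → $140.09; payment $14.01; balance $126.08
Quarter 2: opening $126.08; interest $0.88 → $126.96; payment $12.70; balance $114.26
Quarter 3: opening $114.26; interest $0.80 → $115.06; payment $11.51; balance $103.55
Quarter 4: opening $103.55; interest $0.72 → $104.27; payment $11.00; balance $93.27
Quarter 5: opening $93.27; interest $0.65 → $93.92; payment $11.00; balance $82.92
Quarter 6: opening $82.92; interest $0.58 → $83.50; payment $11.00; balance $72.50
Quarter 7: opening $72.50; interest $0.51 → $73.01; payment $11.00; balance $62.01
Quarter 8: opening $62.01; interest $0.43 → $62.44; payment $11.00; balance $51.44
Quarter 9: opening $51.44; interest $0.36 → $51.80; payment $11.00; balance $40.80
Quarter 10: opening $40.80; interest $0.29 → $41.09; payment $11.00; balance $30.09
Quarter 11: opening $30.09; interest $0.21 → $30.30; payment $11.00; balance $19.30
Quarter 12: opening $19.30; interest $0.14 → $19.44; payment $11.00; balance $8.44
Quarter 13: opening $8.44; interest $0.06 → $8.50; payment $8.50; balance $0.00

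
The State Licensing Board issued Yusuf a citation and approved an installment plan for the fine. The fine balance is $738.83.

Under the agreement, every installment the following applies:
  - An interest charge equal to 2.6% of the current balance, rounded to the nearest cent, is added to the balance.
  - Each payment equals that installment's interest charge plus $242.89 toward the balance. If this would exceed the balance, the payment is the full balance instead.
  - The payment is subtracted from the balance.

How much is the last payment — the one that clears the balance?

Installment 1: opening $738.83; interest $19.21 → $758.04; payment $262.10; balance $495.94
Installment 2: opening $495.94; interest $12.89 → $508.83; payment $255.78; balance $253.05
Installment 3: opening $253.05; interest $6.58 → $259.63; payment $249.47; balance $10.16
Installment 4: opening $10.16; interest $0.26 → $10.42; payment $10.42; balance $0.00

$10.42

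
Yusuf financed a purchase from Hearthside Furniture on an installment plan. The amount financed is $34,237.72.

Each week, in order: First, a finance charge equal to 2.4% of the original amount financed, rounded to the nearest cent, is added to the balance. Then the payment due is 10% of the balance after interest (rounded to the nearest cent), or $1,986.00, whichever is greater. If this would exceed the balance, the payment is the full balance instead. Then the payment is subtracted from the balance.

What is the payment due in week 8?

Week 1: $34,237.72 +$821.71 interest = $35,059.43; pay $3,505.94 → $31,553.49
Week 2: $31,553.49 +$821.71 interest = $32,375.20; pay $3,237.52 → $29,137.68
Week 3: $29,137.68 +$821.71 interest = $29,959.39; pay $2,995.94 → $26,963.45
Week 4: $26,963.45 +$821.71 interest = $27,785.16; pay $2,778.52 → $25,006.64
Week 5: $25,006.64 +$821.71 interest = $25,828.35; pay $2,582.84 → $23,245.51
Week 6: $23,245.51 +$821.71 interest = $24,067.22; pay $2,406.72 → $21,660.50
Week 7: $21,660.50 +$821.71 interest = $22,482.21; pay $2,248.22 → $20,233.99
Week 8: $20,233.99 +$821.71 interest = $21,055.70; pay $2,105.57 → $18,950.13

$2,105.57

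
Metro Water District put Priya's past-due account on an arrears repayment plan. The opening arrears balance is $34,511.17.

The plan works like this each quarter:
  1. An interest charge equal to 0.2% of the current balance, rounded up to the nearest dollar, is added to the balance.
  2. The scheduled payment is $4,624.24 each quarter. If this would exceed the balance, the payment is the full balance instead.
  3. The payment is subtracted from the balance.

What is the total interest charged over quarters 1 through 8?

$300.00

Quarter 1: $34,511.17 +$70.00 interest = $34,581.17; pay $4,624.24 → $29,956.93
Quarter 2: $29,956.93 +$60.00 interest = $30,016.93; pay $4,624.24 → $25,392.69
Quarter 3: $25,392.69 +$51.00 interest = $25,443.69; pay $4,624.24 → $20,819.45
Quarter 4: $20,819.45 +$42.00 interest = $20,861.45; pay $4,624.24 → $16,237.21
Quarter 5: $16,237.21 +$33.00 interest = $16,270.21; pay $4,624.24 → $11,645.97
Quarter 6: $11,645.97 +$24.00 interest = $11,669.97; pay $4,624.24 → $7,045.73
Quarter 7: $7,045.73 +$15.00 interest = $7,060.73; pay $4,624.24 → $2,436.49
Quarter 8: $2,436.49 +$5.00 interest = $2,441.49; pay $2,441.49 → $0.00
Total interest: $70.00 + $60.00 + $51.00 + $42.00 + $33.00 + $24.00 + $15.00 + $5.00 = $300.00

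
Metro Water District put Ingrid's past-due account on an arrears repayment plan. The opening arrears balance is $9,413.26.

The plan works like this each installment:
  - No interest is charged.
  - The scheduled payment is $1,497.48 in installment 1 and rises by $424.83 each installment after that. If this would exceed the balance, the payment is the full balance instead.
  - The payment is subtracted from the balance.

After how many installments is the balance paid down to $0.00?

5

# | Opening | Payment | End bal
1 | $9,413.26 | $1,497.48 | $7,915.78
2 | $7,915.78 | $1,922.31 | $5,993.47
3 | $5,993.47 | $2,347.14 | $3,646.33
4 | $3,646.33 | $2,771.97 | $874.36
5 | $874.36 | $874.36 | $0.00
Balance reaches $0.00 in installment 5.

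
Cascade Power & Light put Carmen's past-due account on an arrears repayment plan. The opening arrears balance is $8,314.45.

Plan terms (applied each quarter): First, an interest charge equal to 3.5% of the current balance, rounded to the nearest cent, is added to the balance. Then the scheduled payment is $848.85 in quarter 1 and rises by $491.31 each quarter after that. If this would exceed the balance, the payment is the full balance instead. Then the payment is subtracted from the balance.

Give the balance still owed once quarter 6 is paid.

$0.00

Quarter 1: opening $8,314.45; interest $291.01 → $8,605.46; payment $848.85; balance $7,756.61
Quarter 2: opening $7,756.61; interest $271.48 → $8,028.09; payment $1,340.16; balance $6,687.93
Quarter 3: opening $6,687.93; interest $234.08 → $6,922.01; payment $1,831.47; balance $5,090.54
Quarter 4: opening $5,090.54; interest $178.17 → $5,268.71; payment $2,322.78; balance $2,945.93
Quarter 5: opening $2,945.93; interest $103.11 → $3,049.04; payment $2,814.09; balance $234.95
Quarter 6: opening $234.95; interest $8.22 → $243.17; payment $243.17; balance $0.00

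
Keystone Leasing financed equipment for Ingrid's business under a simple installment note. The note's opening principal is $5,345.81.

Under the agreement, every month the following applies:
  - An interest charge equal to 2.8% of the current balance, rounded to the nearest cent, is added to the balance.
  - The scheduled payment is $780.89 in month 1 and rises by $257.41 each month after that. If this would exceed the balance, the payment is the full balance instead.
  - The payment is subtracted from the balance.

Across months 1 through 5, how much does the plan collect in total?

Month 1: $5,345.81 +$149.68 interest = $5,495.49; pay $780.89 → $4,714.60
Month 2: $4,714.60 +$132.01 interest = $4,846.61; pay $1,038.30 → $3,808.31
Month 3: $3,808.31 +$106.63 interest = $3,914.94; pay $1,295.71 → $2,619.23
Month 4: $2,619.23 +$73.34 interest = $2,692.57; pay $1,553.12 → $1,139.45
Month 5: $1,139.45 +$31.90 interest = $1,171.35; pay $1,171.35 → $0.00
Total paid: $5,839.37

$5,839.37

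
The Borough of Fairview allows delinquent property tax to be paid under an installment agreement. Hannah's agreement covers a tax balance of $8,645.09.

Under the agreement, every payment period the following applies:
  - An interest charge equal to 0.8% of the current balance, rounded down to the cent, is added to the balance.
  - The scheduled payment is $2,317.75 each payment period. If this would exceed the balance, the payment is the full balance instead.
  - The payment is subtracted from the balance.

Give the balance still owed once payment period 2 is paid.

$4,129.92

# | Opening | Interest | Payment | End bal
1 | $8,645.09 | $69.16 | $2,317.75 | $6,396.50
2 | $6,396.50 | $51.17 | $2,317.75 | $4,129.92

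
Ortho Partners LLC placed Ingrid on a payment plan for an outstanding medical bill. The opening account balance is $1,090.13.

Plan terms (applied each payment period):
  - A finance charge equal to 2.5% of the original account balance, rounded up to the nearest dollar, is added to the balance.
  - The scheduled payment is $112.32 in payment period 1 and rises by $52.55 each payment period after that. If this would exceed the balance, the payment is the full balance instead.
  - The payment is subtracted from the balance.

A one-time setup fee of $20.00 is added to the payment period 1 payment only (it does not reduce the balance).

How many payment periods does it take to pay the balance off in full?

6

Payment period 1: $1,090.13 +$28.00 interest = $1,118.13; pay $112.32 (+ $20.00 fee) → $1,005.81
Payment period 2: $1,005.81 +$28.00 interest = $1,033.81; pay $164.87 → $868.94
Payment period 3: $868.94 +$28.00 interest = $896.94; pay $217.42 → $679.52
Payment period 4: $679.52 +$28.00 interest = $707.52; pay $269.97 → $437.55
Payment period 5: $437.55 +$28.00 interest = $465.55; pay $322.52 → $143.03
Payment period 6: $143.03 +$28.00 interest = $171.03; pay $171.03 → $0.00
Balance reaches $0.00 in payment period 6.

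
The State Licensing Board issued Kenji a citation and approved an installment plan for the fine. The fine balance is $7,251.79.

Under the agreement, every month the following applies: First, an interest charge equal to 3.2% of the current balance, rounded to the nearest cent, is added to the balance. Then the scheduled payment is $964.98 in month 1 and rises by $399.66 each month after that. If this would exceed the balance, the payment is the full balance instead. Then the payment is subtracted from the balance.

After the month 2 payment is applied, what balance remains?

$5,362.83

Month 1: $7,251.79 +$232.06 interest = $7,483.85; pay $964.98 → $6,518.87
Month 2: $6,518.87 +$208.60 interest = $6,727.47; pay $1,364.64 → $5,362.83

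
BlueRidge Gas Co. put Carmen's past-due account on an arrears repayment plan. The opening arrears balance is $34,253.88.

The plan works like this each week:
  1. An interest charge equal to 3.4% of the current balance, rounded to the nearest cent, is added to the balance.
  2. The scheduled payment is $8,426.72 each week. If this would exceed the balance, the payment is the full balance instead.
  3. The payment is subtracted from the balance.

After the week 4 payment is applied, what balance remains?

Week 1: $34,253.88 +$1,164.63 interest = $35,418.51; pay $8,426.72 → $26,991.79
Week 2: $26,991.79 +$917.72 interest = $27,909.51; pay $8,426.72 → $19,482.79
Week 3: $19,482.79 +$662.41 interest = $20,145.20; pay $8,426.72 → $11,718.48
Week 4: $11,718.48 +$398.43 interest = $12,116.91; pay $8,426.72 → $3,690.19

$3,690.19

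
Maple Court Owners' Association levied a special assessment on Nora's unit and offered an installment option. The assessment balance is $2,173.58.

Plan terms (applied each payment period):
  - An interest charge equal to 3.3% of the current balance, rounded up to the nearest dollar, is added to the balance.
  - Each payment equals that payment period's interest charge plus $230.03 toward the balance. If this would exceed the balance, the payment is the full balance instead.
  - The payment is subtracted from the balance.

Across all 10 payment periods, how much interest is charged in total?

$381.00

Payment period 1: opening $2,173.58; interest $72.00 → $2,245.58; payment $302.03; balance $1,943.55
Payment period 2: opening $1,943.55; interest $65.00 → $2,008.55; payment $295.03; balance $1,713.52
Payment period 3: opening $1,713.52; interest $57.00 → $1,770.52; payment $287.03; balance $1,483.49
Payment period 4: opening $1,483.49; interest $49.00 → $1,532.49; payment $279.03; balance $1,253.46
Payment period 5: opening $1,253.46; interest $42.00 → $1,295.46; payment $272.03; balance $1,023.43
Payment period 6: opening $1,023.43; interest $34.00 → $1,057.43; payment $264.03; balance $793.40
Payment period 7: opening $793.40; interest $27.00 → $820.40; payment $257.03; balance $563.37
Payment period 8: opening $563.37; interest $19.00 → $582.37; payment $249.03; balance $333.34
Payment period 9: opening $333.34; interest $12.00 → $345.34; payment $242.03; balance $103.31
Payment period 10: opening $103.31; interest $4.00 → $107.31; payment $107.31; balance $0.00
Total interest: $72.00 + $65.00 + $57.00 + $49.00 + $42.00 + $34.00 + $27.00 + $19.00 + $12.00 + $4.00 = $381.00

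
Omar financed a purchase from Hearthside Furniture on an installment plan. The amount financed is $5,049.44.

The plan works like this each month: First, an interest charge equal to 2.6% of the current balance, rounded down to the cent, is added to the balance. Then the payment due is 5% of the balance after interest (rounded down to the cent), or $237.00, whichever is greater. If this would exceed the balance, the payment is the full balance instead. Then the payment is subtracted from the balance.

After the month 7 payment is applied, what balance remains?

Month 1: $5,049.44 +$131.28 interest = $5,180.72; pay $259.03 → $4,921.69
Month 2: $4,921.69 +$127.96 interest = $5,049.65; pay $252.48 → $4,797.17
Month 3: $4,797.17 +$124.72 interest = $4,921.89; pay $246.09 → $4,675.80
Month 4: $4,675.80 +$121.57 interest = $4,797.37; pay $239.86 → $4,557.51
Month 5: $4,557.51 +$118.49 interest = $4,676.00; pay $237.00 → $4,439.00
Month 6: $4,439.00 +$115.41 interest = $4,554.41; pay $237.00 → $4,317.41
Month 7: $4,317.41 +$112.25 interest = $4,429.66; pay $237.00 → $4,192.66

$4,192.66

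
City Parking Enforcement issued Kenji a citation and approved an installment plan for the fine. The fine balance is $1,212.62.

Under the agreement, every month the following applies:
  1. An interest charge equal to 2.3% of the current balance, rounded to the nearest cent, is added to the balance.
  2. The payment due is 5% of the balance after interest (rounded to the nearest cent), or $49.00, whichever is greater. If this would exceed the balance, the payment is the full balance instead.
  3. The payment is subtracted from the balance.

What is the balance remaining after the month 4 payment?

$1,081.74

# | Opening | Interest | Payment | End bal
1 | $1,212.62 | $27.89 | $62.03 | $1,178.48
2 | $1,178.48 | $27.11 | $60.28 | $1,145.31
3 | $1,145.31 | $26.34 | $58.58 | $1,113.07
4 | $1,113.07 | $25.60 | $56.93 | $1,081.74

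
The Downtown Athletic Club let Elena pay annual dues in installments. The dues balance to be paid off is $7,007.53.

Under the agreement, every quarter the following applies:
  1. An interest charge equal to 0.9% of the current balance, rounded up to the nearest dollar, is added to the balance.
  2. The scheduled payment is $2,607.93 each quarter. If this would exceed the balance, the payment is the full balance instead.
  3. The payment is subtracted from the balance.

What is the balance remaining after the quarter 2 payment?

$1,896.67

Quarter 1: opening $7,007.53; interest $64.00 → $7,071.53; payment $2,607.93; balance $4,463.60
Quarter 2: opening $4,463.60; interest $41.00 → $4,504.60; payment $2,607.93; balance $1,896.67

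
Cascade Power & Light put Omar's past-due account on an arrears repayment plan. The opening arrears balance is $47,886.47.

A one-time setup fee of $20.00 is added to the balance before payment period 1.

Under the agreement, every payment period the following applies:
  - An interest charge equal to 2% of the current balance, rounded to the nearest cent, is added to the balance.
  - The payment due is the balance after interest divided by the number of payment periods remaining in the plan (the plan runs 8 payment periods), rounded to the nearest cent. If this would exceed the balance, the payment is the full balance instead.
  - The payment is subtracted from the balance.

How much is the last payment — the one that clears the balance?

Payment period 1: $47,906.47 +$958.13 interest = $48,864.60; pay $6,108.08 → $42,756.52
Payment period 2: $42,756.52 +$855.13 interest = $43,611.65; pay $6,230.24 → $37,381.41
Payment period 3: $37,381.41 +$747.63 interest = $38,129.04; pay $6,354.84 → $31,774.20
Payment period 4: $31,774.20 +$635.48 interest = $32,409.68; pay $6,481.94 → $25,927.74
Payment period 5: $25,927.74 +$518.55 interest = $26,446.29; pay $6,611.57 → $19,834.72
Payment period 6: $19,834.72 +$396.69 interest = $20,231.41; pay $6,743.80 → $13,487.61
Payment period 7: $13,487.61 +$269.75 interest = $13,757.36; pay $6,878.68 → $6,878.68
Payment period 8: $6,878.68 +$137.57 interest = $7,016.25; pay $7,016.25 → $0.00

$7,016.25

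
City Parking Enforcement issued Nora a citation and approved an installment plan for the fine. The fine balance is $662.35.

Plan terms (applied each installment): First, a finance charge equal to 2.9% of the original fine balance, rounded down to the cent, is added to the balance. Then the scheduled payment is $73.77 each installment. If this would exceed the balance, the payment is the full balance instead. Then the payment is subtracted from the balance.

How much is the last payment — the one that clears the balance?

$26.71

Installment 1: opening $662.35; interest $19.20 → $681.55; payment $73.77; balance $607.78
Installment 2: opening $607.78; interest $19.20 → $626.98; payment $73.77; balance $553.21
Installment 3: opening $553.21; interest $19.20 → $572.41; payment $73.77; balance $498.64
Installment 4: opening $498.64; interest $19.20 → $517.84; payment $73.77; balance $444.07
Installment 5: opening $444.07; interest $19.20 → $463.27; payment $73.77; balance $389.50
Installment 6: opening $389.50; interest $19.20 → $408.70; payment $73.77; balance $334.93
Installment 7: opening $334.93; interest $19.20 → $354.13; payment $73.77; balance $280.36
Installment 8: opening $280.36; interest $19.20 → $299.56; payment $73.77; balance $225.79
Installment 9: opening $225.79; interest $19.20 → $244.99; payment $73.77; balance $171.22
Installment 10: opening $171.22; interest $19.20 → $190.42; payment $73.77; balance $116.65
Installment 11: opening $116.65; interest $19.20 → $135.85; payment $73.77; balance $62.08
Installment 12: opening $62.08; interest $19.20 → $81.28; payment $73.77; balance $7.51
Installment 13: opening $7.51; interest $19.20 → $26.71; payment $26.71; balance $0.00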